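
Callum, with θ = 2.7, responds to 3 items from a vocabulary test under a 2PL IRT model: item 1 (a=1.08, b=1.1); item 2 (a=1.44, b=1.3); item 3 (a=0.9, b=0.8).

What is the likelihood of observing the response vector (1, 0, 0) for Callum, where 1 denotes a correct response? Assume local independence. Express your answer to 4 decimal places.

0.0153

P(θ) = 1 / (1 + exp(−a(θ − b)))
P_1 = 1/(1+e^{-1.7280}) = 0.8492
P_2 = 1/(1+e^{-2.0160}) = 0.8825
P_3 = 1/(1+e^{-1.7100}) = 0.8468
L = P_1 × (1−P_2) × (1−P_3) = 0.8492 × 0.1175 × 0.1532 = 0.01529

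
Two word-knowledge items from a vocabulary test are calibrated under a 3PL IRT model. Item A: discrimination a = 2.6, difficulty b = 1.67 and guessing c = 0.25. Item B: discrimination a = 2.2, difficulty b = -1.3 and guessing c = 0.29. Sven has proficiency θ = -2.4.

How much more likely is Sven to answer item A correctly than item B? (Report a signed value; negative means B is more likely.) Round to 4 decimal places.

P(θ) = c + (1 − c) · 1 / (1 + exp(−a(θ − b)))
P_A = 0.2500
P_B = 0.3480
P_A − P_B = -0.0980

-0.0980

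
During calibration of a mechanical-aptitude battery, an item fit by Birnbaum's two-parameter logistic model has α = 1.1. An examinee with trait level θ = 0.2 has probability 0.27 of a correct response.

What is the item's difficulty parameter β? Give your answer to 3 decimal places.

1.104

P(θ) = 1 / (1 + exp(−α(θ − β)))
logit(0.27) = ln(0.27/0.73) = -0.9946
β = θ − logit/(α) = 0.2 − (-0.9946)/1.1000 = 1.1042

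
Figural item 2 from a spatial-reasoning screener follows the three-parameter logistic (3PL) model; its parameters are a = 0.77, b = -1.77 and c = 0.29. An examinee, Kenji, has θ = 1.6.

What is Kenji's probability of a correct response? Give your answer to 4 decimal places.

0.9507

P(θ) = c + (1 − c) · 1 / (1 + exp(−a(θ − b)))
Exponent: 0.77 × (1.6 − (-1.77)) = 2.5949
1/(1 + e^{-2.5949}) = 0.9305
P = 0.29 + 0.71 × 0.9305 = 0.9507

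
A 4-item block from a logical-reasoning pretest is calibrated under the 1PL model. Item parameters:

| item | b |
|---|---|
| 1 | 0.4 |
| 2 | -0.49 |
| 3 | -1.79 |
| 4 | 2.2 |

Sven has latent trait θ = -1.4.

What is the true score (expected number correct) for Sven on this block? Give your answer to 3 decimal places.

1.052

P(θ) = 1 / (1 + exp(−(θ − b)))
P_1 = 1/(1+e^{1.8000}) = 0.1419
P_2 = 1/(1+e^{0.9100}) = 0.2870
P_3 = 1/(1+e^{-0.3900}) = 0.5963
P_4 = 1/(1+e^{3.6000}) = 0.0266
E[score] = 0.1419 + 0.2870 + 0.5963 + 0.0266 = 1.0517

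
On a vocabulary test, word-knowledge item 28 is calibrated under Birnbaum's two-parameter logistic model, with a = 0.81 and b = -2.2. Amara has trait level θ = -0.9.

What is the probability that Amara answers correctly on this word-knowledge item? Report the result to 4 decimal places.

P(θ) = 1 / (1 + exp(−a(θ − b)))
Exponent: 0.81 × (-0.9 − (-2.2)) = 1.0530
1/(1 + e^{-1.0530}) = 0.7414

0.7414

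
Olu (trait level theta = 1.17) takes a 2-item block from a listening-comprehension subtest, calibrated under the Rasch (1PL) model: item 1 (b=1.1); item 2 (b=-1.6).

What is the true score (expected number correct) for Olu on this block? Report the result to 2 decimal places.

P(theta) = 1 / (1 + exp(−(theta − b)))
P_1 = 1/(1+e^{-0.0700}) = 0.5175
P_2 = 1/(1+e^{-2.7700}) = 0.9410
E[score] = 0.5175 + 0.9410 = 1.4585

1.46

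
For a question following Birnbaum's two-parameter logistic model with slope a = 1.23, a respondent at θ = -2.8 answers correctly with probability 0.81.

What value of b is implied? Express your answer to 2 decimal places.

-3.98

P(θ) = 1 / (1 + exp(−a(θ − b)))
logit(0.81) = ln(0.81/0.19) = 1.4500
b = θ − logit/(a) = -2.8 − 1.4500/1.2300 = -3.9789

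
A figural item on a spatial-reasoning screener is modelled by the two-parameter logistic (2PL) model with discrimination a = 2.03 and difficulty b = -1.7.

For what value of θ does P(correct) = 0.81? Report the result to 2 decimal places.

P(θ) = 1 / (1 + exp(−a(θ − b)))
logit = ln(0.8100/0.1900) = 1.4500
θ = b + logit/(a) = -1.7 + 1.4500/2.0300 = -0.9857

-0.99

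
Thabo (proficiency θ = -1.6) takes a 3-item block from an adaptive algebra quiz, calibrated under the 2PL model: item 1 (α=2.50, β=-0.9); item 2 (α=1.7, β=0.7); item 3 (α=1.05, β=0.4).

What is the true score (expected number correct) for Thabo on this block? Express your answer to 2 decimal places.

P(θ) = 1 / (1 + exp(−α(θ − β)))
P_1 = 1/(1+e^{1.7500}) = 0.1480
P_2 = 1/(1+e^{3.9100}) = 0.0196
P_3 = 1/(1+e^{2.1000}) = 0.1091
E[score] = 0.1480 + 0.0196 + 0.1091 = 0.2768

0.28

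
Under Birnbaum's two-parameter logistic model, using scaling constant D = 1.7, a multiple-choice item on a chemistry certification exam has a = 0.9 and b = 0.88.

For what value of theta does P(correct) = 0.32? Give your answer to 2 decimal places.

P(theta) = 1 / (1 + exp(−D·a(theta − b)))
logit = ln(0.3200/0.6800) = -0.7538
theta = b + logit/(1.7·a) = 0.88 + (-0.7538)/1.5300 = 0.3873

0.39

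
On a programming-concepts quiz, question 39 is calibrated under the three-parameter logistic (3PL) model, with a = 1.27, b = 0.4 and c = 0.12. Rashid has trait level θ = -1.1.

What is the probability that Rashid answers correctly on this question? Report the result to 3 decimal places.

0.234

P(θ) = c + (1 − c) · 1 / (1 + exp(−a(θ − b)))
Exponent: 1.27 × (-1.1 − 0.4) = -1.9050
1/(1 + e^{1.9050}) = 0.1295
P = 0.12 + 0.88 × 0.1295 = 0.2340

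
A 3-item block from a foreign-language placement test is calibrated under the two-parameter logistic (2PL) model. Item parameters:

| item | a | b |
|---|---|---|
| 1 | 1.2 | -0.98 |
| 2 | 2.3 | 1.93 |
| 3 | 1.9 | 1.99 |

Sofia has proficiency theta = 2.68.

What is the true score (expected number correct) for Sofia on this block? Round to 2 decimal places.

2.62

P(theta) = 1 / (1 + exp(−a(theta − b)))
P_1 = 1/(1+e^{-4.3920}) = 0.9878
P_2 = 1/(1+e^{-1.7250}) = 0.8488
P_3 = 1/(1+e^{-1.3110}) = 0.7877
E[score] = 0.9878 + 0.8488 + 0.7877 = 2.6242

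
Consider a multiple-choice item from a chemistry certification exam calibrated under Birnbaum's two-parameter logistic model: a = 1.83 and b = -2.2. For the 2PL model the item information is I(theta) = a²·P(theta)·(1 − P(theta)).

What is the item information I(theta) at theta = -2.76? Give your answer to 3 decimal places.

P = 1/(1+e^{1.0248}) = 0.2641
P(1−P) = 0.2641 × 0.7359 = 0.1943
I = a² × P(1−P) = 1.83² × 0.1943 = 0.65085

0.651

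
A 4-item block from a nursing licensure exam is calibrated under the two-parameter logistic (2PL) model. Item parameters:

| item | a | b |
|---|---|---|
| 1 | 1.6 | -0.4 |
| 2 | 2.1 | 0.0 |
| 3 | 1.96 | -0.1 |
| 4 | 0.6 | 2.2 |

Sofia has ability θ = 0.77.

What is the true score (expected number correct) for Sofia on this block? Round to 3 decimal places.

P(θ) = 1 / (1 + exp(−a(θ − b)))
P_1 = 1/(1+e^{-1.8720}) = 0.8667
P_2 = 1/(1+e^{-1.6170}) = 0.8344
P_3 = 1/(1+e^{-1.7052}) = 0.8462
P_4 = 1/(1+e^{0.8580}) = 0.2978
E[score] = 0.8667 + 0.8344 + 0.8462 + 0.2978 = 2.8450

2.845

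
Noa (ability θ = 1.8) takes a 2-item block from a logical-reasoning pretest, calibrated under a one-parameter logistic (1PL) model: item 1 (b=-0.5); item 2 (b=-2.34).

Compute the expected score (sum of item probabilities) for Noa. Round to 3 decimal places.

P(θ) = 1 / (1 + exp(−(θ − b)))
P_1 = 1/(1+e^{-2.3000}) = 0.9089
P_2 = 1/(1+e^{-4.1400}) = 0.9843
E[score] = 0.9089 + 0.9843 = 1.8932

1.893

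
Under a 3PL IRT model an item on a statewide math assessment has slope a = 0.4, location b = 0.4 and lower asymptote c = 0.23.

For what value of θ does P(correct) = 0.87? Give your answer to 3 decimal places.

P(θ) = c + (1 − c) · 1 / (1 + exp(−a(θ − b)))
Remove guessing floor: (0.87 − 0.23)/(1 − 0.23) = 0.8312
logit = ln(0.8312/0.1688) = 1.5939
θ = b + logit/(a) = 0.4 + 1.5939/0.4000 = 4.3848

4.385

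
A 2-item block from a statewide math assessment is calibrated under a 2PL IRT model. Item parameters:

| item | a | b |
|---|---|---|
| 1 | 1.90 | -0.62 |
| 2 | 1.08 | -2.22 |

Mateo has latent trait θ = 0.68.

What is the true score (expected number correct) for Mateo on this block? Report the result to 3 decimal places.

P(θ) = 1 / (1 + exp(−a(θ − b)))
P_1 = 1/(1+e^{-2.4700}) = 0.9220
P_2 = 1/(1+e^{-3.1320}) = 0.9582
E[score] = 0.9220 + 0.9582 = 1.8802

1.880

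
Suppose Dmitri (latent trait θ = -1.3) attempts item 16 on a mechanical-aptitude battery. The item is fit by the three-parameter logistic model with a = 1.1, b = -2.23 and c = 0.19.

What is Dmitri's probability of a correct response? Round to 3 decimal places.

P(θ) = c + (1 − c) · 1 / (1 + exp(−a(θ − b)))
Exponent: 1.1 × (-1.3 − (-2.23)) = 1.0230
1/(1 + e^{-1.0230}) = 0.7356
P = 0.19 + 0.81 × 0.7356 = 0.7858

0.786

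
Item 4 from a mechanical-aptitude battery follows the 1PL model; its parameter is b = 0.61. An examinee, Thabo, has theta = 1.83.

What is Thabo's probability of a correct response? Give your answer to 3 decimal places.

P(theta) = 1 / (1 + exp(−(theta − b)))
Exponent: (1.83 − 0.61) = 1.2200
1/(1 + e^{-1.2200}) = 0.7721
P = 0.7721

0.772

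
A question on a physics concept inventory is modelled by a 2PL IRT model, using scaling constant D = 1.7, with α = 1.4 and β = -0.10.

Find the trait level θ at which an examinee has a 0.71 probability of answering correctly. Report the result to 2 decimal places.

P(θ) = 1 / (1 + exp(−D·α(θ − β)))
logit = ln(0.7100/0.2900) = 0.8954
θ = β + logit/(1.7·α) = -0.10 + 0.8954/2.3800 = 0.2762

0.28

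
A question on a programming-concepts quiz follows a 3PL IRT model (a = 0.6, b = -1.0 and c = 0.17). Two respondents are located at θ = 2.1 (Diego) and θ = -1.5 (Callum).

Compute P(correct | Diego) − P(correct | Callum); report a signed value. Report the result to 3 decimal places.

0.365

P(θ) = c + (1 − c) · 1 / (1 + exp(−a(θ − b)))
P(Diego) = 0.8882  [exponent 1.8600]
P(Callum) = 0.5232  [exponent -0.3000]
Difference = 0.8882 − 0.5232 = 0.3650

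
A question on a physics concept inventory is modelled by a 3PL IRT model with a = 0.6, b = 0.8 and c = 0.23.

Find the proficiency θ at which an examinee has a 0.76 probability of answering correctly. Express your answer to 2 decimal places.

P(θ) = c + (1 − c) · 1 / (1 + exp(−a(θ − b)))
Remove guessing floor: (0.76 − 0.23)/(1 − 0.23) = 0.6883
logit = ln(0.6883/0.3117) = 0.7922
θ = b + logit/(a) = 0.8 + 0.7922/0.6000 = 2.1204

2.12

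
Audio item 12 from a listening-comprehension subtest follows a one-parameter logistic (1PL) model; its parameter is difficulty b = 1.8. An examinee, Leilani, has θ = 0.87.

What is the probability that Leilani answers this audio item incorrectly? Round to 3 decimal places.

0.717

P(θ) = 1 / (1 + exp(−(θ − b)))
Exponent: (0.87 − 1.8) = -0.9300
1/(1 + e^{0.9300}) = 0.2829
P = 0.2829
P(incorrect) = 1 − 0.2829 = 0.7171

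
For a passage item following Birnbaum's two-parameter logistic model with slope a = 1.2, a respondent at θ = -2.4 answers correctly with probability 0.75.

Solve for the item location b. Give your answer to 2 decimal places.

-3.32

P(θ) = 1 / (1 + exp(−a(θ − b)))
logit(0.75) = ln(0.75/0.25) = 1.0986
b = θ − logit/(a) = -2.4 − 1.0986/1.2000 = -3.3155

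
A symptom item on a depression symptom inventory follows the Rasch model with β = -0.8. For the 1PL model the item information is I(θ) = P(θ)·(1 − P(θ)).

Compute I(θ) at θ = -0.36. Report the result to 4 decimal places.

P = 1/(1+e^{-0.4400}) = 0.6083
P(1−P) = 0.6083 × 0.3917 = 0.2383
I = P(1−P) = 0.23828

0.2383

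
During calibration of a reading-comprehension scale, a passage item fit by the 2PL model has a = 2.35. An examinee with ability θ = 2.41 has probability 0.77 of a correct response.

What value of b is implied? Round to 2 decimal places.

1.90

P(θ) = 1 / (1 + exp(−a(θ − b)))
logit(0.77) = ln(0.77/0.23) = 1.2083
b = θ − logit/(a) = 2.41 − 1.2083/2.3500 = 1.8958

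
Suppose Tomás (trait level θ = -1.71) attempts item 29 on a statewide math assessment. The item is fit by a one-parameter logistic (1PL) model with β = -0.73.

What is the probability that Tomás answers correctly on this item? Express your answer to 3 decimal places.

P(θ) = 1 / (1 + exp(−(θ − β)))
Exponent: (-1.71 − (-0.73)) = -0.9800
1/(1 + e^{0.9800}) = 0.2729
P = 0.2729

0.273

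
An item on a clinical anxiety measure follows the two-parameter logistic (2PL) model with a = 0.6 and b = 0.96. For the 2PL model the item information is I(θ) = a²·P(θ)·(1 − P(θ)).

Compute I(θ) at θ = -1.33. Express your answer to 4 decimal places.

P = 1/(1+e^{1.3740}) = 0.2020
P(1−P) = 0.2020 × 0.7980 = 0.1612
I = a² × P(1−P) = 0.6² × 0.1612 = 0.05803

0.0580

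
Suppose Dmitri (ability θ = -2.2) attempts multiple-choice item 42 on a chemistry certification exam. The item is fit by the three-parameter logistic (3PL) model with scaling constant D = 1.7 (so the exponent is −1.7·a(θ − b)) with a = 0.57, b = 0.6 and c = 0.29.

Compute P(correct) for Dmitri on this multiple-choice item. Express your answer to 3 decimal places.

P(θ) = c + (1 − c) · 1 / (1 + exp(−D·a(θ − b)))
Exponent: 1.7 × 0.57 × (-2.2 − 0.6) = -2.7132
1/(1 + e^{2.7132}) = 0.0622
P = 0.29 + 0.71 × 0.0622 = 0.3342

0.334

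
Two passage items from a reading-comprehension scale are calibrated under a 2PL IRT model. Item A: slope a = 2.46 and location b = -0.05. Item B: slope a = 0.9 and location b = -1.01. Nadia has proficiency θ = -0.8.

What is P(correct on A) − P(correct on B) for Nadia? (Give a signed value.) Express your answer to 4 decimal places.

P(θ) = 1 / (1 + exp(−a(θ − b)))
P_A = 0.1365
P_B = 0.5471
P_A − P_B = -0.4106

-0.4106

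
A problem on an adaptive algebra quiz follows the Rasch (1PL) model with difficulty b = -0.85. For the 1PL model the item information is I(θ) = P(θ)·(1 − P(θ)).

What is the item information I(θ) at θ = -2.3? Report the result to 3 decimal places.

0.154

P = 1/(1+e^{1.4500}) = 0.1900
P(1−P) = 0.1900 × 0.8100 = 0.1539
I = P(1−P) = 0.15390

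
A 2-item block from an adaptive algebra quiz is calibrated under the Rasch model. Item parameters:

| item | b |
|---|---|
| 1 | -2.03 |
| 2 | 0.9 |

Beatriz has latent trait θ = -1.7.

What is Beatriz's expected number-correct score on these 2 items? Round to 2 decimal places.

P(θ) = 1 / (1 + exp(−(θ − b)))
P_1 = 1/(1+e^{-0.3300}) = 0.5818
P_2 = 1/(1+e^{2.6000}) = 0.0691
E[score] = 0.5818 + 0.0691 = 0.6509

0.65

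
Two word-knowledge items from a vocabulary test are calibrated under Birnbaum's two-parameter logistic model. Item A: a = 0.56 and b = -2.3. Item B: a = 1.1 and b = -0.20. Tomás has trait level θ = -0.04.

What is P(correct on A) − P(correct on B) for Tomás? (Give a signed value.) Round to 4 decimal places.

0.2361

P(θ) = 1 / (1 + exp(−a(θ − b)))
P_A = 0.7800
P_B = 0.5439
P_A − P_B = 0.2361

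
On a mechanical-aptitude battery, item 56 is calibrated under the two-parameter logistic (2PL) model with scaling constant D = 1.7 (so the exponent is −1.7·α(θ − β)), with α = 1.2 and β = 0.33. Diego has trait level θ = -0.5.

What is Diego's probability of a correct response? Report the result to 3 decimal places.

P(θ) = 1 / (1 + exp(−D·α(θ − β)))
Exponent: 1.7 × 1.2 × (-0.5 − 0.33) = -1.6932
1/(1 + e^{1.6932}) = 0.1554
P = 0.1554

0.155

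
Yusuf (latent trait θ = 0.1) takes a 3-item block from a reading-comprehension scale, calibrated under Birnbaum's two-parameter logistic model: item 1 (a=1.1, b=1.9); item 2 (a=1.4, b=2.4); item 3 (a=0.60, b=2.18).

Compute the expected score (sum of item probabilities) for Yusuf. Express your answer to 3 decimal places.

P(θ) = 1 / (1 + exp(−a(θ − b)))
P_1 = 1/(1+e^{1.9800}) = 0.1213
P_2 = 1/(1+e^{3.2200}) = 0.0384
P_3 = 1/(1+e^{1.2480}) = 0.2230
E[score] = 0.1213 + 0.0384 + 0.2230 = 0.3828

0.383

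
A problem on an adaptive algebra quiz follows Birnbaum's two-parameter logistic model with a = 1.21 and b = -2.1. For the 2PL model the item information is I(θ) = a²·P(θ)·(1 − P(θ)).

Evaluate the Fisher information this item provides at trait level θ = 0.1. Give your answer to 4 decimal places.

0.0893

P = 1/(1+e^{-2.6620}) = 0.9347
P(1−P) = 0.9347 × 0.0653 = 0.0610
I = a² × P(1−P) = 1.21² × 0.0610 = 0.08930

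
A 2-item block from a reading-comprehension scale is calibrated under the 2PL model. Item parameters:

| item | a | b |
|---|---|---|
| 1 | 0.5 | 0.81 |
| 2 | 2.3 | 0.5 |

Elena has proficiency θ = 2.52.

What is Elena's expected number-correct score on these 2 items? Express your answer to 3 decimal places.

P(θ) = 1 / (1 + exp(−a(θ − b)))
P_1 = 1/(1+e^{-0.8550}) = 0.7016
P_2 = 1/(1+e^{-4.6460}) = 0.9905
E[score] = 0.7016 + 0.9905 = 1.6921

1.692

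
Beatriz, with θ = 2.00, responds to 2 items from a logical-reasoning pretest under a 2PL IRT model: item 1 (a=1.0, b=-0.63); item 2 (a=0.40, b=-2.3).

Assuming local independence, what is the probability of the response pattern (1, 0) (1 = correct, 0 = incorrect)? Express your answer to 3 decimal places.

0.142

P(θ) = 1 / (1 + exp(−a(θ − b)))
P_1 = 1/(1+e^{-2.6300}) = 0.9328
P_2 = 1/(1+e^{-1.7200}) = 0.8481
L = P_1 × (1−P_2) = 0.9328 × 0.1519 = 0.14166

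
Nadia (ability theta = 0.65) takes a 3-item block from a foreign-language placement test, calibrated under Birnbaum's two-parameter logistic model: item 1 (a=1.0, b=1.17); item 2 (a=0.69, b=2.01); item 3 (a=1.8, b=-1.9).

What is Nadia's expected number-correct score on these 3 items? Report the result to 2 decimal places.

1.64

P(theta) = 1 / (1 + exp(−a(theta − b)))
P_1 = 1/(1+e^{0.5200}) = 0.3729
P_2 = 1/(1+e^{0.9384}) = 0.2812
P_3 = 1/(1+e^{-4.5900}) = 0.9899
E[score] = 0.3729 + 0.2812 + 0.9899 = 1.6440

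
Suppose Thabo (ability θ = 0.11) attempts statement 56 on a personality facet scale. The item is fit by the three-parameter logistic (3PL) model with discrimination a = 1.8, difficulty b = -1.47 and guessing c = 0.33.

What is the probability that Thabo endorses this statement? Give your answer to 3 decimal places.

P(θ) = c + (1 − c) · 1 / (1 + exp(−a(θ − b)))
Exponent: 1.8 × (0.11 − (-1.47)) = 2.8440
1/(1 + e^{-2.8440}) = 0.9450
P = 0.33 + 0.67 × 0.9450 = 0.9632

0.963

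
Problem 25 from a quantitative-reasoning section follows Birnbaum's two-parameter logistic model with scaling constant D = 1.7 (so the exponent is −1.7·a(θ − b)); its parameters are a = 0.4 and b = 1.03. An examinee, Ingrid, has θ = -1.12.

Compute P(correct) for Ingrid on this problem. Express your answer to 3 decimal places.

0.188

P(θ) = 1 / (1 + exp(−D·a(θ − b)))
Exponent: 1.7 × 0.4 × (-1.12 − 1.03) = -1.4620
1/(1 + e^{1.4620}) = 0.1882
P = 0.1882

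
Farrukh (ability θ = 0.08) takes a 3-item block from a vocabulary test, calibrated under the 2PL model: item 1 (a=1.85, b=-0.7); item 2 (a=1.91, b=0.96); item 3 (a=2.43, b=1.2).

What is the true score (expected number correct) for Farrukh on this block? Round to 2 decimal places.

1.03

P(θ) = 1 / (1 + exp(−a(θ − b)))
P_1 = 1/(1+e^{-1.4430}) = 0.8089
P_2 = 1/(1+e^{1.6808}) = 0.1570
P_3 = 1/(1+e^{2.7216}) = 0.0617
E[score] = 0.8089 + 0.1570 + 0.0617 = 1.0276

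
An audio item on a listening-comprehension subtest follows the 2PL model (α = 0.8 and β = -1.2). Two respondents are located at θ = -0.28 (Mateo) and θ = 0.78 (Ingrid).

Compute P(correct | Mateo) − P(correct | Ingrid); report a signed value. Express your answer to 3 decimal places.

-0.154

P(θ) = 1 / (1 + exp(−α(θ − β)))
P(Mateo) = 0.6761  [exponent 0.7360]
P(Ingrid) = 0.8298  [exponent 1.5840]
Difference = 0.6761 − 0.8298 = -0.1536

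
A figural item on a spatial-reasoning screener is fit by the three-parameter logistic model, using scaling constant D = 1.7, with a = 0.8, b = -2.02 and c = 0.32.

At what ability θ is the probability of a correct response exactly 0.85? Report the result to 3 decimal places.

-1.092

P(θ) = c + (1 − c) · 1 / (1 + exp(−D·a(θ − b)))
Remove guessing floor: (0.85 − 0.32)/(1 − 0.32) = 0.7794
logit = ln(0.7794/0.2206) = 1.2622
θ = b + logit/(1.7·a) = -2.02 + 1.2622/1.3600 = -1.0919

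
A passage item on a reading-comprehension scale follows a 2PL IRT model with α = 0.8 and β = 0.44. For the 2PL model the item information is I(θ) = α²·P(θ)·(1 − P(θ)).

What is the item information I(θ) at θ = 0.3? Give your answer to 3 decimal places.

0.159

P = 1/(1+e^{0.1120}) = 0.4720
P(1−P) = 0.4720 × 0.5280 = 0.2492
I = α² × P(1−P) = 0.8² × 0.2492 = 0.15950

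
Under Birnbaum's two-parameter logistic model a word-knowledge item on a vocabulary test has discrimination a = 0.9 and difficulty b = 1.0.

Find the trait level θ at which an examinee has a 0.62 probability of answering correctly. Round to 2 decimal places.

P(θ) = 1 / (1 + exp(−a(θ − b)))
logit = ln(0.6200/0.3800) = 0.4895
θ = b + logit/(a) = 1.0 + 0.4895/0.9000 = 1.5439

1.54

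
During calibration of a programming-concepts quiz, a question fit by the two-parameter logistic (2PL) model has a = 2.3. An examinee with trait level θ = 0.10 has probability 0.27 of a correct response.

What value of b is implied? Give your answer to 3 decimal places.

P(θ) = 1 / (1 + exp(−a(θ − b)))
logit(0.27) = ln(0.27/0.73) = -0.9946
b = θ − logit/(a) = 0.10 − (-0.9946)/2.3000 = 0.5324

0.532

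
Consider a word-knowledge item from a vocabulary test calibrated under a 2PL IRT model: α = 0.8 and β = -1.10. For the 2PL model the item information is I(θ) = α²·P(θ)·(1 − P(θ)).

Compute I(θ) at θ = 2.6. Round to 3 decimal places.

0.030

P = 1/(1+e^{-2.9600}) = 0.9507
P(1−P) = 0.9507 × 0.0493 = 0.0468
I = α² × P(1−P) = 0.8² × 0.0468 = 0.02998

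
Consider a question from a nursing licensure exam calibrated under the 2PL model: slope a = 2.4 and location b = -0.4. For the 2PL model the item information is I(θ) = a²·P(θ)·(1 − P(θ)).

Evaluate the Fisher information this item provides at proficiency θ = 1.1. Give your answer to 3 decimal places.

0.149

P = 1/(1+e^{-3.6000}) = 0.9734
P(1−P) = 0.9734 × 0.0266 = 0.0259
I = a² × P(1−P) = 2.4² × 0.0259 = 0.14912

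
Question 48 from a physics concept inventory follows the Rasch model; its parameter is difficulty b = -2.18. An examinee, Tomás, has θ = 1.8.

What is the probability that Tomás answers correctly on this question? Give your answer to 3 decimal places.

P(θ) = 1 / (1 + exp(−(θ − b)))
Exponent: (1.8 − (-2.18)) = 3.9800
1/(1 + e^{-3.9800}) = 0.9817
P = 0.9817

0.982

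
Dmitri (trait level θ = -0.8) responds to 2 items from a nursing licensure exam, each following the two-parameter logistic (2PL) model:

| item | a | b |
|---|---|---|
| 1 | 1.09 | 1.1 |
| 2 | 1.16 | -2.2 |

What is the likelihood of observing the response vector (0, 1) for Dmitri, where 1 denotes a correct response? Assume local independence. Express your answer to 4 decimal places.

0.7418

P(θ) = 1 / (1 + exp(−a(θ − b)))
P_1 = 1/(1+e^{2.0710}) = 0.1119
P_2 = 1/(1+e^{-1.6240}) = 0.8353
L = (1−P_1) × P_2 = 0.8881 × 0.8353 = 0.74183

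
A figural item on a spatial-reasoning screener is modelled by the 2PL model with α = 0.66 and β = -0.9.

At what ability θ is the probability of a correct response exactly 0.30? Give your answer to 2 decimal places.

P(θ) = 1 / (1 + exp(−α(θ − β)))
logit = ln(0.3000/0.7000) = -0.8473
θ = β + logit/(α) = -0.9 + (-0.8473)/0.6600 = -2.1838

-2.18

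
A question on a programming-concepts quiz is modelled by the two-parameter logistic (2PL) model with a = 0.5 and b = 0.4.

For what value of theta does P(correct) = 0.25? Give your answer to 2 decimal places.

P(theta) = 1 / (1 + exp(−a(theta − b)))
logit = ln(0.2500/0.7500) = -1.0986
theta = b + logit/(a) = 0.4 + (-1.0986)/0.5000 = -1.7972

-1.80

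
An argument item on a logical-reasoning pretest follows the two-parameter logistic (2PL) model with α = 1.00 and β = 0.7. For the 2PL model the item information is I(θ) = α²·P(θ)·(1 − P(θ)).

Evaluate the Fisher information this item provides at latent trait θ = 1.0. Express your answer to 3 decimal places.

P = 1/(1+e^{-0.3000}) = 0.5744
P(1−P) = 0.5744 × 0.4256 = 0.2445
I = α² × P(1−P) = 1.00² × 0.2445 = 0.24446

0.244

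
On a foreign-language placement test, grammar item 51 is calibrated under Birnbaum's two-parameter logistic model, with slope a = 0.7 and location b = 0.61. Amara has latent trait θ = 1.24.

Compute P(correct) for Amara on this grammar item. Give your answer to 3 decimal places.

P(θ) = 1 / (1 + exp(−a(θ − b)))
Exponent: 0.7 × (1.24 − 0.61) = 0.4410
1/(1 + e^{-0.4410}) = 0.6085

0.608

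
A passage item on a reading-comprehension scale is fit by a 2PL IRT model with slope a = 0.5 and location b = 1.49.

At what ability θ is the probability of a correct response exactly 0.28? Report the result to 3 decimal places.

-0.399

P(θ) = 1 / (1 + exp(−a(θ − b)))
logit = ln(0.2800/0.7200) = -0.9445
θ = b + logit/(a) = 1.49 + (-0.9445)/0.5000 = -0.3989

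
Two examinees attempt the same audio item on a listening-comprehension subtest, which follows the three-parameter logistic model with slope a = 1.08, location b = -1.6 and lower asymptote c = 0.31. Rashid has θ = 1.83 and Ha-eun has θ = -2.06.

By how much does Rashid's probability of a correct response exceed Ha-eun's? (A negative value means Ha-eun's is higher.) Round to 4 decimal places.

P(θ) = c + (1 − c) · 1 / (1 + exp(−a(θ − b)))
P(Rashid) = 0.9834  [exponent 3.7044]
P(Ha-eun) = 0.5710  [exponent -0.4968]
Difference = 0.9834 − 0.5710 = 0.4124

0.4124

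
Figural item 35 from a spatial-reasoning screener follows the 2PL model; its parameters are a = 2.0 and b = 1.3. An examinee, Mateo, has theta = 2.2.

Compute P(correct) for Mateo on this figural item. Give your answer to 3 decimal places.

0.858

P(theta) = 1 / (1 + exp(−a(theta − b)))
Exponent: 2.0 × (2.2 − 1.3) = 1.8000
1/(1 + e^{-1.8000}) = 0.8581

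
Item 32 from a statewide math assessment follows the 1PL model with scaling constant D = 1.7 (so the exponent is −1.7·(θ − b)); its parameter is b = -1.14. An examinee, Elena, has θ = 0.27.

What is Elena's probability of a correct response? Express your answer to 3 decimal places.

P(θ) = 1 / (1 + exp(−D·(θ − b)))
Exponent: 1.7 × (0.27 − (-1.14)) = 2.3970
1/(1 + e^{-2.3970}) = 0.9166
P = 0.9166

0.917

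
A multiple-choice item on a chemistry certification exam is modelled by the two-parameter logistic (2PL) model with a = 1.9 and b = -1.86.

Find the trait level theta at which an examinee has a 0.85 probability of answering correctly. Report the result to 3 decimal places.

-0.947

P(theta) = 1 / (1 + exp(−a(theta − b)))
logit = ln(0.8500/0.1500) = 1.7346
theta = b + logit/(a) = -1.86 + 1.7346/1.9000 = -0.9471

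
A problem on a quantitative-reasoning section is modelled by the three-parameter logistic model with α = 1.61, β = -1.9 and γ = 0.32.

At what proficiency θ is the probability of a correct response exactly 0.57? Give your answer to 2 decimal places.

P(θ) = γ + (1 − γ) · 1 / (1 + exp(−α(θ − β)))
Remove guessing floor: (0.57 − 0.32)/(1 − 0.32) = 0.3676
logit = ln(0.3676/0.6324) = -0.5423
θ = β + logit/(α) = -1.9 + (-0.5423)/1.6100 = -2.2368

-2.24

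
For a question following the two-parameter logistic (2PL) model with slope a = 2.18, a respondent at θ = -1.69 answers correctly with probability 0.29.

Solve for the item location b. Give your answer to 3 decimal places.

-1.279

P(θ) = 1 / (1 + exp(−a(θ − b)))
logit(0.29) = ln(0.29/0.71) = -0.8954
b = θ − logit/(a) = -1.69 − (-0.8954)/2.1800 = -1.2793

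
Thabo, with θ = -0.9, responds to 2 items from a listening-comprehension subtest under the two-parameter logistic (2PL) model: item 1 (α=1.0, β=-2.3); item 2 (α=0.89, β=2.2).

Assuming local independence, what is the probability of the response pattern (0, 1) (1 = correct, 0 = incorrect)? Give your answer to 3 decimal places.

0.012

P(θ) = 1 / (1 + exp(−α(θ − β)))
P_1 = 1/(1+e^{-1.4000}) = 0.8022
P_2 = 1/(1+e^{2.7590}) = 0.0596
L = (1−P_1) × P_2 = 0.1978 × 0.0596 = 0.01179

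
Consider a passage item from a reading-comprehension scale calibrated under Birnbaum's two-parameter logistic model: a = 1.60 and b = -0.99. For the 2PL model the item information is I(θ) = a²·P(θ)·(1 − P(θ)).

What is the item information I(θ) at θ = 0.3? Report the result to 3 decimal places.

0.256

P = 1/(1+e^{-2.0640}) = 0.8874
P(1−P) = 0.8874 × 0.1126 = 0.1000
I = a² × P(1−P) = 1.60² × 0.1000 = 0.25589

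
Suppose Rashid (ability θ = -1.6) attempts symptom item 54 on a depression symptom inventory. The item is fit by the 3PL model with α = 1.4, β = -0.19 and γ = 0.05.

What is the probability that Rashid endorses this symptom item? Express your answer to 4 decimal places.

P(θ) = γ + (1 − γ) · 1 / (1 + exp(−α(θ − β)))
Exponent: 1.4 × (-1.6 − (-0.19)) = -1.9740
1/(1 + e^{1.9740}) = 0.1220
P = 0.05 + 0.95 × 0.1220 = 0.1659

0.1659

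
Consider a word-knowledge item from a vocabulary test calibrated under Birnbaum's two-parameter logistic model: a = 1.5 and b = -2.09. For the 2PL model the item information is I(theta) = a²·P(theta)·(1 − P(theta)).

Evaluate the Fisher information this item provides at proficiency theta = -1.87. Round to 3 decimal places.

P = 1/(1+e^{-0.3300}) = 0.5818
P(1−P) = 0.5818 × 0.4182 = 0.2433
I = a² × P(1−P) = 1.5² × 0.2433 = 0.54746

0.547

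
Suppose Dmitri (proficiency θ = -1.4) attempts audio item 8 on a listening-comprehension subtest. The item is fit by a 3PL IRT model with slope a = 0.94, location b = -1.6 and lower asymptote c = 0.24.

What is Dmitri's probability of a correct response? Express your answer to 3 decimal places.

0.656

P(θ) = c + (1 − c) · 1 / (1 + exp(−a(θ − b)))
Exponent: 0.94 × (-1.4 − (-1.6)) = 0.1880
1/(1 + e^{-0.1880}) = 0.5469
P = 0.24 + 0.76 × 0.5469 = 0.6556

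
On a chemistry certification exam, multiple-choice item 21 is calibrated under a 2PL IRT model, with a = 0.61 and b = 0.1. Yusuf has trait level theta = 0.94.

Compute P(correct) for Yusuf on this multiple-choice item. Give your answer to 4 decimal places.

P(theta) = 1 / (1 + exp(−a(theta − b)))
Exponent: 0.61 × (0.94 − 0.1) = 0.5124
1/(1 + e^{-0.5124}) = 0.6254

0.6254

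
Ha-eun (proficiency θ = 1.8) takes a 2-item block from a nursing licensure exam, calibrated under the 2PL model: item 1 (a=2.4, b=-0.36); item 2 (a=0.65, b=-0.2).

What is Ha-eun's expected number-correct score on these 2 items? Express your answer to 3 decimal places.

1.780

P(θ) = 1 / (1 + exp(−a(θ − b)))
P_1 = 1/(1+e^{-5.1840}) = 0.9944
P_2 = 1/(1+e^{-1.3000}) = 0.7858
E[score] = 0.9944 + 0.7858 = 1.7803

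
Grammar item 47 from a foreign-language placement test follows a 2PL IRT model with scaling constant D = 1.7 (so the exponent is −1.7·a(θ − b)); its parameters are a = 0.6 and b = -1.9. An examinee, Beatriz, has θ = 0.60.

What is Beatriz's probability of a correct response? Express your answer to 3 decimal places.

0.928

P(θ) = 1 / (1 + exp(−D·a(θ − b)))
Exponent: 1.7 × 0.6 × (0.60 − (-1.9)) = 2.5500
1/(1 + e^{-2.5500}) = 0.9276
P = 0.9276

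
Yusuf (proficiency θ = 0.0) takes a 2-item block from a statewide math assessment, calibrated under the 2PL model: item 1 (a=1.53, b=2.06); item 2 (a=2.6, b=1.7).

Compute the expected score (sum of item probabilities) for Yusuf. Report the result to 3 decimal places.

0.053

P(θ) = 1 / (1 + exp(−a(θ − b)))
P_1 = 1/(1+e^{3.1518}) = 0.0410
P_2 = 1/(1+e^{4.4200}) = 0.0119
E[score] = 0.0410 + 0.0119 = 0.0529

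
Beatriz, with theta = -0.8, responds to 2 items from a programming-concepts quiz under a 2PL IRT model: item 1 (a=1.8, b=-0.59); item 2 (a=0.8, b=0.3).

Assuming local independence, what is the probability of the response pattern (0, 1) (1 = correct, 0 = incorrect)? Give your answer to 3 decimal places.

0.174

P(theta) = 1 / (1 + exp(−a(theta − b)))
P_1 = 1/(1+e^{0.3780}) = 0.4066
P_2 = 1/(1+e^{0.8800}) = 0.2932
L = (1−P_1) × P_2 = 0.5934 × 0.2932 = 0.17397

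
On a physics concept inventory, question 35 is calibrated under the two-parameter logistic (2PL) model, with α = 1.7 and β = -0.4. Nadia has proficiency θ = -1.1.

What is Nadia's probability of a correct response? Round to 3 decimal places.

P(θ) = 1 / (1 + exp(−α(θ − β)))
Exponent: 1.7 × (-1.1 − (-0.4)) = -1.1900
1/(1 + e^{1.1900}) = 0.2333

0.233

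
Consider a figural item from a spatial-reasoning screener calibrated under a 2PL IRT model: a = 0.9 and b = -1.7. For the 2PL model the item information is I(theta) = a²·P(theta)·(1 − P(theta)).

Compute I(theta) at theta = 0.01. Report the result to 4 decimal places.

0.1178

P = 1/(1+e^{-1.5390}) = 0.8233
P(1−P) = 0.8233 × 0.1767 = 0.1455
I = a² × P(1−P) = 0.9² × 0.1455 = 0.11783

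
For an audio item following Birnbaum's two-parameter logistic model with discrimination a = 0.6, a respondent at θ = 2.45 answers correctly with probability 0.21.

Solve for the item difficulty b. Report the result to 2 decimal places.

4.66

P(θ) = 1 / (1 + exp(−a(θ − b)))
logit(0.21) = ln(0.21/0.79) = -1.3249
b = θ − logit/(a) = 2.45 − (-1.3249)/0.6000 = 4.6582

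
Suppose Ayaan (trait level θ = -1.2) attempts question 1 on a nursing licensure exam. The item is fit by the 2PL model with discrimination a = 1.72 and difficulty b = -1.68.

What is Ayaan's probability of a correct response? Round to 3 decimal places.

0.695

P(θ) = 1 / (1 + exp(−a(θ − b)))
Exponent: 1.72 × (-1.2 − (-1.68)) = 0.8256
1/(1 + e^{-0.8256}) = 0.6954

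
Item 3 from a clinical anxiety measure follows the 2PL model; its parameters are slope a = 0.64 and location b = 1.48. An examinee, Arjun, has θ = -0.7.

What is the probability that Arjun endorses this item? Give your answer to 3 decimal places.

P(θ) = 1 / (1 + exp(−a(θ − b)))
Exponent: 0.64 × (-0.7 − 1.48) = -1.3952
1/(1 + e^{1.3952}) = 0.1986

0.199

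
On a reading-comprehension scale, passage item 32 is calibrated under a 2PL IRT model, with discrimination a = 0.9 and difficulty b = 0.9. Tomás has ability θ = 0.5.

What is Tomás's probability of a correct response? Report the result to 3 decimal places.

0.411

P(θ) = 1 / (1 + exp(−a(θ − b)))
Exponent: 0.9 × (0.5 − 0.9) = -0.3600
1/(1 + e^{0.3600}) = 0.4110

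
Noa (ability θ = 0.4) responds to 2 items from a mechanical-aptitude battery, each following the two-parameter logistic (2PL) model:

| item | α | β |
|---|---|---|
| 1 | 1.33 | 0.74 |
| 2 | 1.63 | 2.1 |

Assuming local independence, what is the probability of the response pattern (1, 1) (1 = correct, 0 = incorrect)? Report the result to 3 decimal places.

P(θ) = 1 / (1 + exp(−α(θ − β)))
P_1 = 1/(1+e^{0.4522}) = 0.3888
P_2 = 1/(1+e^{2.7710}) = 0.0589
L = P_1 × P_2 = 0.3888 × 0.0589 = 0.02291

0.023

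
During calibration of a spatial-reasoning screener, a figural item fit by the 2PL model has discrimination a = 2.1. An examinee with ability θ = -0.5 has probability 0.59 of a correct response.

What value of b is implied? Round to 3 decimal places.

P(θ) = 1 / (1 + exp(−a(θ − b)))
logit(0.59) = ln(0.59/0.41) = 0.3640
b = θ − logit/(a) = -0.5 − 0.3640/2.1000 = -0.6733

-0.673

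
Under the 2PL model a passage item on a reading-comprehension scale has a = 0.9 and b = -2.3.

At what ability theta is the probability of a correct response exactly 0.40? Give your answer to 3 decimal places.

P(theta) = 1 / (1 + exp(−a(theta − b)))
logit = ln(0.4000/0.6000) = -0.4055
theta = b + logit/(a) = -2.3 + (-0.4055)/0.9000 = -2.7505

-2.751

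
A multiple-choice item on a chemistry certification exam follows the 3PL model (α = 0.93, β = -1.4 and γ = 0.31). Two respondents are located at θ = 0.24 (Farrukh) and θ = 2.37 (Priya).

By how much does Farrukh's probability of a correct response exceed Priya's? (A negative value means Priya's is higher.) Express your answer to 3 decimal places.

-0.103

P(θ) = γ + (1 − γ) · 1 / (1 + exp(−α(θ − β)))
P(Farrukh) = 0.8767  [exponent 1.5252]
P(Priya) = 0.9799  [exponent 3.5061]
Difference = 0.8767 − 0.9799 = -0.1032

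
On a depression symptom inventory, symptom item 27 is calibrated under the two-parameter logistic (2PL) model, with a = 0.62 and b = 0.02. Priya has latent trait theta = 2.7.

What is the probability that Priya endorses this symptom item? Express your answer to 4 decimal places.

P(theta) = 1 / (1 + exp(−a(theta − b)))
Exponent: 0.62 × (2.7 − 0.02) = 1.6616
1/(1 + e^{-1.6616}) = 0.8405

0.8405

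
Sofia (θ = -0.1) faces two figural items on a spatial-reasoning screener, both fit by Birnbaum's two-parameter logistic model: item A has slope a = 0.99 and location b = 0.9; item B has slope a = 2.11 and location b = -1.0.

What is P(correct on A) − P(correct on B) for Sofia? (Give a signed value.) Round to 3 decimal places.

-0.599

P(θ) = 1 / (1 + exp(−a(θ − b)))
P_A = 0.2709
P_B = 0.8698
P_A − P_B = -0.5989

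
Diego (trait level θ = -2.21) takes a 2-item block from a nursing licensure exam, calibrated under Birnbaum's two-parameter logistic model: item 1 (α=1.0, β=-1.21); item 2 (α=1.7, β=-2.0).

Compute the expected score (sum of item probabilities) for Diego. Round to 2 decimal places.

0.68

P(θ) = 1 / (1 + exp(−α(θ − β)))
P_1 = 1/(1+e^{1.0000}) = 0.2689
P_2 = 1/(1+e^{0.3570}) = 0.4117
E[score] = 0.2689 + 0.4117 = 0.6806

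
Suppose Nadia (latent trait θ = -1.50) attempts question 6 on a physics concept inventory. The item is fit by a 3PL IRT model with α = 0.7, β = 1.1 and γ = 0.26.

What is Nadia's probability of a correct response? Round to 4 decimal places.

0.3632

P(θ) = γ + (1 − γ) · 1 / (1 + exp(−α(θ − β)))
Exponent: 0.7 × (-1.50 − 1.1) = -1.8200
1/(1 + e^{1.8200}) = 0.1394
P = 0.26 + 0.74 × 0.1394 = 0.3632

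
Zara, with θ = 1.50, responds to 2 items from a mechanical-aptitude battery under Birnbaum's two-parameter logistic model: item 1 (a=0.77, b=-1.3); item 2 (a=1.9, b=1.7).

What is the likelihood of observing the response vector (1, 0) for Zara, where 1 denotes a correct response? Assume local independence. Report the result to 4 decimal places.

P(θ) = 1 / (1 + exp(−a(θ − b)))
P_1 = 1/(1+e^{-2.1560}) = 0.8962
P_2 = 1/(1+e^{0.3800}) = 0.4061
L = P_1 × (1−P_2) = 0.8962 × 0.5939 = 0.53225

0.5322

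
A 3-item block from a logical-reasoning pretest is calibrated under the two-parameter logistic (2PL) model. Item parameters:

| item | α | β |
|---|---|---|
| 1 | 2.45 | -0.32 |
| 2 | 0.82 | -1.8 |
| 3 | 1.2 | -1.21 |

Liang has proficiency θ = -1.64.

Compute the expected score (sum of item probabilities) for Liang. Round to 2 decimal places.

0.94

P(θ) = 1 / (1 + exp(−α(θ − β)))
P_1 = 1/(1+e^{3.2340}) = 0.0379
P_2 = 1/(1+e^{-0.1312}) = 0.5328
P_3 = 1/(1+e^{0.5160}) = 0.3738
E[score] = 0.0379 + 0.5328 + 0.3738 = 0.9444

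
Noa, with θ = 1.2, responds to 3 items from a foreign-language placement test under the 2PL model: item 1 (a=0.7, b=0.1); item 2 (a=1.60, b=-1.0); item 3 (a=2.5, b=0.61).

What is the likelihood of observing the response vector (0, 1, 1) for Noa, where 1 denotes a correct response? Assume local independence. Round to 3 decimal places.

0.250

P(θ) = 1 / (1 + exp(−a(θ − b)))
P_1 = 1/(1+e^{-0.7700}) = 0.6835
P_2 = 1/(1+e^{-3.5200}) = 0.9713
P_3 = 1/(1+e^{-1.4750}) = 0.8138
L = (1−P_1) × P_2 × P_3 = 0.3165 × 0.9713 × 0.8138 = 0.25015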